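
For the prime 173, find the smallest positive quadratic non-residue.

(2/173) = −1, so 2 is the smallest positive non-residue mod 173.

2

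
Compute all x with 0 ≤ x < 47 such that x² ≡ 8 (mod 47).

14, 33

Since 47 ≡ 3 (mod 4), a square root of 8 is 8^((47+1)/4) = 8^12 mod 47.
Repeated squaring: 8^2≡17, 8^4≡7, 8^8≡2 (mod 47).
8^12 = 8^(8+4) ≡ 14 (mod 47).
Check: 14² = 196 ≡ 8 (mod 47). The two roots are 14 and 33.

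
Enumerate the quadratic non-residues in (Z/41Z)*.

Square k = 1,…,20 (k and 41−k give the same square):
1²=1, 2²=4, 3²=9, 4²=16, 5²=25, 6²=36, 7²≡8, 8²≡23, 9²≡40, 10²≡18, 11²≡39, 12²≡21, 13²≡5, 14²≡32, 15²≡20, 16²≡10, 17²≡2, 18²≡37, 19²≡33, 20²≡31 (mod 41).
The residues are {1, 2, 4, 5, 8, 9, 10, 16, 18, 20, 21, 23, 25, 31, 32, 33, 36, 37, 39, 40}; the non-residues are the remaining 20 nonzero classes.

3 6 7 11 12 13 14 15 17 19 22 24 26 27 28 29 30 34 35 38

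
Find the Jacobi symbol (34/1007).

Pull out 2: since 1007 ≡ 7 (mod 8), (2/1007) = +1.
Reciprocity: 17 ≡ 1 and 1007 ≡ 3 (mod 4), so (17/1007) = +(1007/17).
Reduce top mod 17: now compute (4/17).
Pull out 2^2: since 17 ≡ 1 (mod 8), (2/17) = +1, so (2/17)^2 = +1.
Reached (1/17) = 1. Collecting the sign flips along the way, the symbol is +1.

1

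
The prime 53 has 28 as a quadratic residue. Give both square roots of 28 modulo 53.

53 ≡ 1 (mod 4), so we find a root by search.
Trying successive values, 9² = 81 ≡ 28 (mod 53). The other root is 53 − 9 = 44.

9, 44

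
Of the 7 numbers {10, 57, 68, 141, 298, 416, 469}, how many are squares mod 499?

3

(10/499) = -1 → non-residue.
(57/499) = +1 → QR.
(68/499) = -1 → non-residue.
(141/499) = -1 → non-residue.
(298/499) = +1 → QR.
(416/499) = +1 → QR.
(469/499) = -1 → non-residue.
Total quadratic residues among the 7: 3.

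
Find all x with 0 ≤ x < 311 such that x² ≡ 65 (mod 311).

Since 311 ≡ 3 (mod 4), a square root of 65 is 65^((311+1)/4) = 65^78 mod 311.
Repeated squaring: 65^2≡182, 65^4≡158, 65^8≡84, 65^16≡214, 65^32≡79, 65^64≡21 (mod 311).
65^78 = 65^(64+8+4+2) ≡ 240 (mod 311).
Check: 240² = 57600 ≡ 65 (mod 311). The two roots are 71 and 240.

71, 240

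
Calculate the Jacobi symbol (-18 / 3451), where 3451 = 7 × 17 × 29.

1

First reduce: -18 ≡ 3433 (mod 3451).
Reciprocity: 3433 ≡ 1 and 3451 ≡ 3 (mod 4), so (3433/3451) = +(3451/3433).
Reduce top mod 3433: now compute (18/3433).
Pull out 2: since 3433 ≡ 1 (mod 8), (2/3433) = +1.
Reciprocity: 9 ≡ 1 and 3433 ≡ 1 (mod 4), so (9/3433) = +(3433/9).
Reduce top mod 9: now compute (4/9).
Pull out 2^2: since 9 ≡ 1 (mod 8), (2/9) = +1, so (2/9)^2 = +1.
Reached (1/9) = 1. Collecting the sign flips along the way, the symbol is +1.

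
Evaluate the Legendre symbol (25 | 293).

1

Reciprocity: 25 ≡ 1 and 293 ≡ 1 (mod 4), so (25/293) = +(293/25).
Reduce top mod 25: now compute (18/25).
Pull out 2: since 25 ≡ 1 (mod 8), (2/25) = +1.
Reciprocity: 9 ≡ 1 and 25 ≡ 1 (mod 4), so (9/25) = +(25/9).
Reduce top mod 9: now compute (7/9).
Reciprocity: 7 ≡ 3 and 9 ≡ 1 (mod 4), so (7/9) = +(9/7).
Reduce top mod 7: now compute (2/7).
Pull out 2: since 7 ≡ 7 (mod 8), (2/7) = +1.
Reached (1/7) = 1. Collecting the sign flips along the way, the symbol is +1.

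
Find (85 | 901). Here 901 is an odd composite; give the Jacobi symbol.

Reciprocity: 85 ≡ 1 and 901 ≡ 1 (mod 4), so (85/901) = +(901/85).
Reduce top mod 85: now compute (51/85).
Reciprocity: 51 ≡ 3 and 85 ≡ 1 (mod 4), so (51/85) = +(85/51).
Reduce top mod 51: now compute (34/51).
Pull out 2: since 51 ≡ 3 (mod 8), (2/51) = -1.
Reciprocity: 17 ≡ 1 and 51 ≡ 3 (mod 4), so (17/51) = +(51/17).
Reduce top mod 17: now compute (0/17).
Top reduces to 0: gcd > 1, so the symbol is 0.

0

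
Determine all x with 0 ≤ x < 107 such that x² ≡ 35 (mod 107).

Since 107 ≡ 3 (mod 4), a square root of 35 is 35^((107+1)/4) = 35^27 mod 107.
Repeated squaring: 35^2≡48, 35^4≡57, 35^8≡39, 35^16≡23 (mod 107).
35^27 = 35^(16+8+2+1) ≡ 79 (mod 107).
Check: 79² = 6241 ≡ 35 (mod 107). The two roots are 28 and 79.

28, 79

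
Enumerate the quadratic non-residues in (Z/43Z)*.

2 3 5 7 8 12 18 19 20 22 26 27 28 29 30 32 33 34 37 39 42

Square k = 1,…,21 (k and 43−k give the same square):
1²=1, 2²=4, 3²=9, 4²=16, 5²=25, 6²=36, 7²≡6, 8²≡21, 9²≡38, 10²≡14, 11²≡35, 12²≡15, 13²≡40, 14²≡24, 15²≡10, 16²≡41, 17²≡31, 18²≡23, 19²≡17, 20²≡13, 21²≡11 (mod 43).
The residues are {1, 4, 6, 9, 10, 11, 13, 14, 15, 16, 17, 21, 23, 24, 25, 31, 35, 36, 38, 40, 41}; the non-residues are the remaining 21 nonzero classes.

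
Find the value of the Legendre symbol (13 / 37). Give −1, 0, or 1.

-1

Euler's criterion: (13/37) ≡ 13^18 (mod 37).
13^2 ≡ 21 (mod 37)
13^4 ≡ 34 (mod 37)
13^8 ≡ 9 (mod 37)
13^16 ≡ 7 (mod 37)
13^18 = 13^(16+2) ≡ 36 (mod 37).
Result is 36 ≡ −1, so (13/37) = −1.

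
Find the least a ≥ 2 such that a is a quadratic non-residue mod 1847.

5

(2/1847) = +1, so 2 is a residue.
(3/1847) = +1, so 3 is a residue.
(4/1847) = +1, so 4 is a residue.
(5/1847) = −1, so 5 is the smallest positive non-residue mod 1847.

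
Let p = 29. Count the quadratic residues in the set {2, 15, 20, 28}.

(2/29) = -1 → non-residue.
(15/29) = -1 → non-residue.
(20/29) = +1 → QR.
(28/29) = +1 → QR.
Total quadratic residues among the 4: 2.

2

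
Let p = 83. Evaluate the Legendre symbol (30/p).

Pull out 2: since 83 ≡ 3 (mod 8), (2/83) = -1.
Reciprocity: 15 ≡ 3 and 83 ≡ 3 (mod 4), so (15/83) = −(83/15).
Reduce top mod 15: now compute (8/15).
Pull out 2^3: since 15 ≡ 7 (mod 8), (2/15) = +1, so (2/15)^3 = +1.
Reached (1/15) = 1. Collecting the sign flips along the way, the symbol is +1.

1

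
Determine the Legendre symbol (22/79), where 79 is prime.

Euler's criterion: (22/79) ≡ 22^39 (mod 79).
22^2 ≡ 10 (mod 79)
22^4 ≡ 21 (mod 79)
22^8 ≡ 46 (mod 79)
22^16 ≡ 62 (mod 79)
22^32 ≡ 52 (mod 79)
22^39 = 22^(32+4+2+1) ≡ 1 (mod 79).
Result is 1, so (22/79) = 1.

1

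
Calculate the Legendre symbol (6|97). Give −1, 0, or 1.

Pull out 2: since 97 ≡ 1 (mod 8), (2/97) = +1.
Reciprocity: 3 ≡ 3 and 97 ≡ 1 (mod 4), so (3/97) = +(97/3).
Reduce top mod 3: now compute (1/3).
Reached (1/3) = 1. Collecting the sign flips along the way, the symbol is +1.

1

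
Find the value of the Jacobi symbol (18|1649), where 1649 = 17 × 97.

Pull out 2: since 1649 ≡ 1 (mod 8), (2/1649) = +1.
Reciprocity: 9 ≡ 1 and 1649 ≡ 1 (mod 4), so (9/1649) = +(1649/9).
Reduce top mod 9: now compute (2/9).
Pull out 2: since 9 ≡ 1 (mod 8), (2/9) = +1.
Reached (1/9) = 1. Collecting the sign flips along the way, the symbol is +1.

1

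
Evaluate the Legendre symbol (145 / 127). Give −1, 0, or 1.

1

First reduce: 145 ≡ 18 (mod 127).
Pull out 2: since 127 ≡ 7 (mod 8), (2/127) = +1.
Reciprocity: 9 ≡ 1 and 127 ≡ 3 (mod 4), so (9/127) = +(127/9).
Reduce top mod 9: now compute (1/9).
Reached (1/9) = 1. Collecting the sign flips along the way, the symbol is +1.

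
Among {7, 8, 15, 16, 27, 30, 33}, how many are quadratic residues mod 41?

(7/41) = -1 → non-residue.
(8/41) = +1 → QR.
(15/41) = -1 → non-residue.
(16/41) = +1 → QR.
(27/41) = -1 → non-residue.
(30/41) = -1 → non-residue.
(33/41) = +1 → QR.
Total quadratic residues among the 7: 3.

3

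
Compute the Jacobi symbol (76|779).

0

Pull out 2^2: since 779 ≡ 3 (mod 8), (2/779) = -1, so (2/779)^2 = +1.
Reciprocity: 19 ≡ 3 and 779 ≡ 3 (mod 4), so (19/779) = −(779/19).
Reduce top mod 19: now compute (0/19).
Top reduces to 0: gcd > 1, so the symbol is 0.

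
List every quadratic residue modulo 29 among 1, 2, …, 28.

Square k = 1,…,14 (k and 29−k give the same square):
1²=1, 2²=4, 3²=9, 4²=16, 5²=25, 6²≡7, 7²≡20, 8²≡6, 9²≡23, 10²≡13, 11²≡5, 12²≡28, 13²≡24, 14²≡22 (mod 29).
So the quadratic residues mod 29 are {1, 4, 5, 6, 7, 9, 13, 16, 20, 22, 23, 24, 25, 28}.

1,4,5,6,7,9,13,16,20,22,23,24,25,28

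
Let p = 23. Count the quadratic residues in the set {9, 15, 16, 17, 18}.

3

(9/23) = +1 → QR.
(15/23) = -1 → non-residue.
(16/23) = +1 → QR.
(17/23) = -1 → non-residue.
(18/23) = +1 → QR.
Total quadratic residues among the 5: 3.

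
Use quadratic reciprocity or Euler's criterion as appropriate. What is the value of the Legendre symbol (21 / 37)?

1

Reciprocity: 21 ≡ 1 and 37 ≡ 1 (mod 4), so (21/37) = +(37/21).
Reduce top mod 21: now compute (16/21).
Pull out 2^4: since 21 ≡ 5 (mod 8), (2/21) = -1, so (2/21)^4 = +1.
Reached (1/21) = 1. Collecting the sign flips along the way, the symbol is +1.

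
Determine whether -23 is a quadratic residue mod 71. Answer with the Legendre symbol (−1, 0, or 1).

Euler's criterion: (-23/71) ≡ 48^35 (mod 71).
48^2 ≡ 32 (mod 71)
48^4 ≡ 30 (mod 71)
48^8 ≡ 48 (mod 71)
48^16 ≡ 32 (mod 71)
48^32 ≡ 30 (mod 71)
48^35 = 48^(32+2+1) ≡ 1 (mod 71).
Result is 1, so (-23/71) = 1.

1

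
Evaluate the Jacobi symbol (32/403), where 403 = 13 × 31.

Pull out 2^5: since 403 ≡ 3 (mod 8), (2/403) = -1, so (2/403)^5 = -1.
Reached (1/403) = 1. Collecting the sign flips along the way, the symbol is -1.

-1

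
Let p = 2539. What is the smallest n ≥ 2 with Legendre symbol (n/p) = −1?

(2/2539) = −1, so 2 is the smallest positive non-residue mod 2539.

2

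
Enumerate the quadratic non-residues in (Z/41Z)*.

3, 6, 7, 11, 12, 13, 14, 15, 17, 19, 22, 24, 26, 27, 28, 29, 30, 34, 35, 38

Square k = 1,…,20 (k and 41−k give the same square):
1²=1, 2²=4, 3²=9, 4²=16, 5²=25, 6²=36, 7²≡8, 8²≡23, 9²≡40, 10²≡18, 11²≡39, 12²≡21, 13²≡5, 14²≡32, 15²≡20, 16²≡10, 17²≡2, 18²≡37, 19²≡33, 20²≡31 (mod 41).
The residues are {1, 2, 4, 5, 8, 9, 10, 16, 18, 20, 21, 23, 25, 31, 32, 33, 36, 37, 39, 40}; the non-residues are the remaining 20 nonzero classes.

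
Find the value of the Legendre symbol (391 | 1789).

1

Reciprocity: 391 ≡ 3 and 1789 ≡ 1 (mod 4), so (391/1789) = +(1789/391).
Reduce top mod 391: now compute (225/391).
Reciprocity: 225 ≡ 1 and 391 ≡ 3 (mod 4), so (225/391) = +(391/225).
Reduce top mod 225: now compute (166/225).
Pull out 2: since 225 ≡ 1 (mod 8), (2/225) = +1.
Reciprocity: 83 ≡ 3 and 225 ≡ 1 (mod 4), so (83/225) = +(225/83).
Reduce top mod 83: now compute (59/83).
Reciprocity: 59 ≡ 3 and 83 ≡ 3 (mod 4), so (59/83) = −(83/59).
Reduce top mod 59: now compute (24/59).
Pull out 2^3: since 59 ≡ 3 (mod 8), (2/59) = -1, so (2/59)^3 = -1.
Reciprocity: 3 ≡ 3 and 59 ≡ 3 (mod 4), so (3/59) = −(59/3).
Reduce top mod 3: now compute (2/3).
Pull out 2: since 3 ≡ 3 (mod 8), (2/3) = -1.
Reached (1/3) = 1. Collecting the sign flips along the way, the symbol is +1.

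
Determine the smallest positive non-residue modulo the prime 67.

(2/67) = −1, so 2 is the smallest positive non-residue mod 67.

2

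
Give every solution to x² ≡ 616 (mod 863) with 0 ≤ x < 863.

Since 863 ≡ 3 (mod 4), a square root of 616 is 616^((863+1)/4) = 616^216 mod 863.
Repeated squaring: 616^2≡599, 616^4≡656, 616^8≡562, 616^16≡849, 616^32≡196, 616^64≡444, 616^128≡372 (mod 863).
616^216 = 616^(128+64+16+8) ≡ 685 (mod 863).
Check: 685² = 469225 ≡ 616 (mod 863). The two roots are 178 and 685.

178, 685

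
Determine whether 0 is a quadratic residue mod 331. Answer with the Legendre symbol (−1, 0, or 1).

Top reduces to 0: gcd > 1, so the symbol is 0.

0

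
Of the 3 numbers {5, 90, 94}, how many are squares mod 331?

2

(5/331) = +1 → QR.
(90/331) = -1 → non-residue.
(94/331) = +1 → QR.
Total quadratic residues among the 3: 2.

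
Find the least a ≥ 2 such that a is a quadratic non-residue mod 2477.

(2/2477) = −1, so 2 is the smallest positive non-residue mod 2477.

2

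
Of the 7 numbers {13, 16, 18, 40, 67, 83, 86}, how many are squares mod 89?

4

(13/89) = -1 → non-residue.
(16/89) = +1 → QR.
(18/89) = +1 → QR.
(40/89) = +1 → QR.
(67/89) = +1 → QR.
(83/89) = -1 → non-residue.
(86/89) = -1 → non-residue.
Total quadratic residues among the 7: 4.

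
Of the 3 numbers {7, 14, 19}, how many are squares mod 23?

(7/23) = -1 → non-residue.
(14/23) = -1 → non-residue.
(19/23) = -1 → non-residue.
Total quadratic residues among the 3: 0.

0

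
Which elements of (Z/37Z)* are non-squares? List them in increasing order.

Square k = 1,…,18 (k and 37−k give the same square):
1²=1, 2²=4, 3²=9, 4²=16, 5²=25, 6²=36, 7²≡12, 8²≡27, 9²≡7, 10²≡26, 11²≡10, 12²≡33, 13²≡21, 14²≡11, 15²≡3, 16²≡34, 17²≡30, 18²≡28 (mod 37).
The residues are {1, 3, 4, 7, 9, 10, 11, 12, 16, 21, 25, 26, 27, 28, 30, 33, 34, 36}; the non-residues are the remaining 18 nonzero classes.

2, 5, 6, 8, 13, 14, 15, 17, 18, 19, 20, 22, 23, 24, 29, 31, 32, 35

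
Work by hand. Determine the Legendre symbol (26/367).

1

Euler's criterion: (26/367) ≡ 26^183 (mod 367).
26^2 ≡ 309 (mod 367)
26^4 ≡ 61 (mod 367)
26^8 ≡ 51 (mod 367)
26^16 ≡ 32 (mod 367)
26^32 ≡ 290 (mod 367)
26^64 ≡ 57 (mod 367)
26^128 ≡ 313 (mod 367)
26^183 = 26^(128+32+16+4+2+1) ≡ 1 (mod 367).
Result is 1, so (26/367) = 1.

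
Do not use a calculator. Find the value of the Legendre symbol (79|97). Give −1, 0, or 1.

1

Euler's criterion: (79/97) ≡ 79^48 (mod 97).
79^2 ≡ 33 (mod 97)
79^4 ≡ 22 (mod 97)
79^8 ≡ 96 (mod 97)
79^16 ≡ 1 (mod 97)
79^32 ≡ 1 (mod 97)
79^48 = 79^(32+16) ≡ 1 (mod 97).
Result is 1, so (79/97) = 1.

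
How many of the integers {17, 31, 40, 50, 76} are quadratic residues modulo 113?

(17/113) = -1 → non-residue.
(31/113) = +1 → QR.
(40/113) = -1 → non-residue.
(50/113) = +1 → QR.
(76/113) = -1 → non-residue.
Total quadratic residues among the 5: 2.

2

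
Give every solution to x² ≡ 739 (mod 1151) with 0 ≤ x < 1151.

Since 1151 ≡ 3 (mod 4), a square root of 739 is 739^((1151+1)/4) = 739^288 mod 1151.
Repeated squaring: 739^2≡547, 739^4≡1100, 739^8≡299, 739^16≡774, 739^32≡556, 739^64≡668, 739^128≡787, 739^256≡131 (mod 1151).
739^288 = 739^(256+32) ≡ 323 (mod 1151).
Check: 323² = 104329 ≡ 739 (mod 1151). The two roots are 323 and 828.

323, 828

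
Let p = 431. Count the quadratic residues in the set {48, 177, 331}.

2

(48/431) = +1 → QR.
(177/431) = +1 → QR.
(331/431) = -1 → non-residue.
Total quadratic residues among the 3: 2.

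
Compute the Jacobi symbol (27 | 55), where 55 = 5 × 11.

Reciprocity: 27 ≡ 3 and 55 ≡ 3 (mod 4), so (27/55) = −(55/27).
Reduce top mod 27: now compute (1/27).
Reached (1/27) = 1. Collecting the sign flips along the way, the symbol is -1.

-1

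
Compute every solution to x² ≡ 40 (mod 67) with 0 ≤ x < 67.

Since 67 ≡ 3 (mod 4), a square root of 40 is 40^((67+1)/4) = 40^17 mod 67.
Repeated squaring: 40^2≡59, 40^4≡64, 40^8≡9, 40^16≡14 (mod 67).
40^17 = 40^(16+1) ≡ 24 (mod 67).
Check: 24² = 576 ≡ 40 (mod 67). The two roots are 24 and 43.

24, 43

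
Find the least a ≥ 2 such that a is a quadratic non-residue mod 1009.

(2/1009) = +1, so 2 is a residue.
(3/1009) = +1, so 3 is a residue.
(4/1009) = +1, so 4 is a residue.
(5/1009) = +1, so 5 is a residue.
(6/1009) = +1, so 6 is a residue.
(7/1009) = +1, so 7 is a residue.
(8/1009) = +1, so 8 is a residue.
(9/1009) = +1, so 9 is a residue.
(10/1009) = +1, so 10 is a residue.
(11/1009) = −1, so 11 is the smallest positive non-residue mod 1009.

11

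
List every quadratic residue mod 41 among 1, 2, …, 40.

1, 2, 4, 5, 8, 9, 10, 16, 18, 20, 21, 23, 25, 31, 32, 33, 36, 37, 39, 40

Square k = 1,…,20 (k and 41−k give the same square):
1²=1, 2²=4, 3²=9, 4²=16, 5²=25, 6²=36, 7²≡8, 8²≡23, 9²≡40, 10²≡18, 11²≡39, 12²≡21, 13²≡5, 14²≡32, 15²≡20, 16²≡10, 17²≡2, 18²≡37, 19²≡33, 20²≡31 (mod 41).
So the quadratic residues mod 41 are {1, 2, 4, 5, 8, 9, 10, 16, 18, 20, 21, 23, 25, 31, 32, 33, 36, 37, 39, 40}.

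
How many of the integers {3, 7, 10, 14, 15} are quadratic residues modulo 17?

1

(3/17) = -1 → non-residue.
(7/17) = -1 → non-residue.
(10/17) = -1 → non-residue.
(14/17) = -1 → non-residue.
(15/17) = +1 → QR.
Total quadratic residues among the 5: 1.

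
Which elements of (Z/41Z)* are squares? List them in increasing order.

Square k = 1,…,20 (k and 41−k give the same square):
1²=1, 2²=4, 3²=9, 4²=16, 5²=25, 6²=36, 7²≡8, 8²≡23, 9²≡40, 10²≡18, 11²≡39, 12²≡21, 13²≡5, 14²≡32, 15²≡20, 16²≡10, 17²≡2, 18²≡37, 19²≡33, 20²≡31 (mod 41).
So the quadratic residues mod 41 are {1, 2, 4, 5, 8, 9, 10, 16, 18, 20, 21, 23, 25, 31, 32, 33, 36, 37, 39, 40}.

1, 2, 4, 5, 8, 9, 10, 16, 18, 20, 21, 23, 25, 31, 32, 33, 36, 37, 39, 40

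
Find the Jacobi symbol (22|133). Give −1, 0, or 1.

-1

Pull out 2: since 133 ≡ 5 (mod 8), (2/133) = -1.
Reciprocity: 11 ≡ 3 and 133 ≡ 1 (mod 4), so (11/133) = +(133/11).
Reduce top mod 11: now compute (1/11).
Reached (1/11) = 1. Collecting the sign flips along the way, the symbol is -1.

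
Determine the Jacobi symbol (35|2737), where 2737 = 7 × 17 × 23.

0

Reciprocity: 35 ≡ 3 and 2737 ≡ 1 (mod 4), so (35/2737) = +(2737/35).
Reduce top mod 35: now compute (7/35).
Reciprocity: 7 ≡ 3 and 35 ≡ 3 (mod 4), so (7/35) = −(35/7).
Reduce top mod 7: now compute (0/7).
Top reduces to 0: gcd > 1, so the symbol is 0.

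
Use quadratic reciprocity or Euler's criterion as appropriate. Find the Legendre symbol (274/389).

Pull out 2: since 389 ≡ 5 (mod 8), (2/389) = -1.
Reciprocity: 137 ≡ 1 and 389 ≡ 1 (mod 4), so (137/389) = +(389/137).
Reduce top mod 137: now compute (115/137).
Reciprocity: 115 ≡ 3 and 137 ≡ 1 (mod 4), so (115/137) = +(137/115).
Reduce top mod 115: now compute (22/115).
Pull out 2: since 115 ≡ 3 (mod 8), (2/115) = -1.
Reciprocity: 11 ≡ 3 and 115 ≡ 3 (mod 4), so (11/115) = −(115/11).
Reduce top mod 11: now compute (5/11).
Reciprocity: 5 ≡ 1 and 11 ≡ 3 (mod 4), so (5/11) = +(11/5).
Reduce top mod 5: now compute (1/5).
Reached (1/5) = 1. Collecting the sign flips along the way, the symbol is -1.

-1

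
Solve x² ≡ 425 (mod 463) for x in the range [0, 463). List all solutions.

158, 305

Since 463 ≡ 3 (mod 4), a square root of 425 is 425^((463+1)/4) = 425^116 mod 463.
Repeated squaring: 425^2≡55, 425^4≡247, 425^8≡356, 425^16≡337, 425^32≡134, 425^64≡362 (mod 463).
425^116 = 425^(64+32+16+4) ≡ 158 (mod 463).
Check: 158² = 24964 ≡ 425 (mod 463). The two roots are 158 and 305.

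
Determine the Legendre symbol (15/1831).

Reciprocity: 15 ≡ 3 and 1831 ≡ 3 (mod 4), so (15/1831) = −(1831/15).
Reduce top mod 15: now compute (1/15).
Reached (1/15) = 1. Collecting the sign flips along the way, the symbol is -1.

-1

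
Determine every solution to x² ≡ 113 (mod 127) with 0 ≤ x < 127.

42, 85

Since 127 ≡ 3 (mod 4), a square root of 113 is 113^((127+1)/4) = 113^32 mod 127.
Repeated squaring: 113^2≡69, 113^4≡62, 113^8≡34, 113^16≡13, 113^32≡42 (mod 127).
113^32 = 113^(32) ≡ 42 (mod 127).
Check: 42² = 1764 ≡ 113 (mod 127). The two roots are 42 and 85.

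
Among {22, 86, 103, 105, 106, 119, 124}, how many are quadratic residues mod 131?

1

(22/131) = -1 → non-residue.
(86/131) = -1 → non-residue.
(103/131) = -1 → non-residue.
(105/131) = +1 → QR.
(106/131) = -1 → non-residue.
(119/131) = -1 → non-residue.
(124/131) = -1 → non-residue.
Total quadratic residues among the 7: 1.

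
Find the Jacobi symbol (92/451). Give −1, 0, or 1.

Pull out 2^2: since 451 ≡ 3 (mod 8), (2/451) = -1, so (2/451)^2 = +1.
Reciprocity: 23 ≡ 3 and 451 ≡ 3 (mod 4), so (23/451) = −(451/23).
Reduce top mod 23: now compute (14/23).
Pull out 2: since 23 ≡ 7 (mod 8), (2/23) = +1.
Reciprocity: 7 ≡ 3 and 23 ≡ 3 (mod 4), so (7/23) = −(23/7).
Reduce top mod 7: now compute (2/7).
Pull out 2: since 7 ≡ 7 (mod 8), (2/7) = +1.
Reached (1/7) = 1. Collecting the sign flips along the way, the symbol is +1.

1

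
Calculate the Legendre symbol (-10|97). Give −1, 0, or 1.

Euler's criterion: (-10/97) ≡ 87^48 (mod 97).
87^2 ≡ 3 (mod 97)
87^4 ≡ 9 (mod 97)
87^8 ≡ 81 (mod 97)
87^16 ≡ 62 (mod 97)
87^32 ≡ 61 (mod 97)
87^48 = 87^(32+16) ≡ 96 (mod 97).
Result is 96 ≡ −1, so (-10/97) = −1.

-1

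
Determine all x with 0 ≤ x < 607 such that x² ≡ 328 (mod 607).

Since 607 ≡ 3 (mod 4), a square root of 328 is 328^((607+1)/4) = 328^152 mod 607.
Repeated squaring: 328^2≡145, 328^4≡387, 328^8≡447, 328^16≡106, 328^32≡310, 328^64≡194, 328^128≡2 (mod 607).
328^152 = 328^(128+16+8) ≡ 72 (mod 607).
Check: 72² = 5184 ≡ 328 (mod 607). The two roots are 72 and 535.

72, 535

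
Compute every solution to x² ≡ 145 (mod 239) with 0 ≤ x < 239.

63, 176

Since 239 ≡ 3 (mod 4), a square root of 145 is 145^((239+1)/4) = 145^60 mod 239.
Repeated squaring: 145^2≡232, 145^4≡49, 145^8≡11, 145^16≡121, 145^32≡62 (mod 239).
145^60 = 145^(32+16+8+4) ≡ 176 (mod 239).
Check: 176² = 30976 ≡ 145 (mod 239). The two roots are 63 and 176.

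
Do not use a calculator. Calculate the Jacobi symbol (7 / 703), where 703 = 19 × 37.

1

Reciprocity: 7 ≡ 3 and 703 ≡ 3 (mod 4), so (7/703) = −(703/7).
Reduce top mod 7: now compute (3/7).
Reciprocity: 3 ≡ 3 and 7 ≡ 3 (mod 4), so (3/7) = −(7/3).
Reduce top mod 3: now compute (1/3).
Reached (1/3) = 1. Collecting the sign flips along the way, the symbol is +1.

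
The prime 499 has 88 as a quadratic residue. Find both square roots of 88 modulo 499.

Since 499 ≡ 3 (mod 4), a square root of 88 is 88^((499+1)/4) = 88^125 mod 499.
Repeated squaring: 88^2≡259, 88^4≡215, 88^8≡317, 88^16≡190, 88^32≡172, 88^64≡143 (mod 499).
88^125 = 88^(64+32+16+8+4+1) ≡ 228 (mod 499).
Check: 228² = 51984 ≡ 88 (mod 499). The two roots are 228 and 271.

228, 271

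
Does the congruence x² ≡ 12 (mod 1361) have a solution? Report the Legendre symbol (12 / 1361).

-1

Pull out 2^2: since 1361 ≡ 1 (mod 8), (2/1361) = +1, so (2/1361)^2 = +1.
Reciprocity: 3 ≡ 3 and 1361 ≡ 1 (mod 4), so (3/1361) = +(1361/3).
Reduce top mod 3: now compute (2/3).
Pull out 2: since 3 ≡ 3 (mod 8), (2/3) = -1.
Reached (1/3) = 1. Collecting the sign flips along the way, the symbol is -1.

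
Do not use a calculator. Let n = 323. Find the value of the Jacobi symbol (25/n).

1

Reciprocity: 25 ≡ 1 and 323 ≡ 3 (mod 4), so (25/323) = +(323/25).
Reduce top mod 25: now compute (23/25).
Reciprocity: 23 ≡ 3 and 25 ≡ 1 (mod 4), so (23/25) = +(25/23).
Reduce top mod 23: now compute (2/23).
Pull out 2: since 23 ≡ 7 (mod 8), (2/23) = +1.
Reached (1/23) = 1. Collecting the sign flips along the way, the symbol is +1.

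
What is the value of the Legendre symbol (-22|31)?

Euler's criterion: (-22/31) ≡ 9^15 (mod 31).
9^2 ≡ 19 (mod 31)
9^4 ≡ 20 (mod 31)
9^8 ≡ 28 (mod 31)
9^15 = 9^(8+4+2+1) ≡ 1 (mod 31).
Result is 1, so (-22/31) = 1.

1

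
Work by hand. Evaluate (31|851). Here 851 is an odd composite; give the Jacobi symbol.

Reciprocity: 31 ≡ 3 and 851 ≡ 3 (mod 4), so (31/851) = −(851/31).
Reduce top mod 31: now compute (14/31).
Pull out 2: since 31 ≡ 7 (mod 8), (2/31) = +1.
Reciprocity: 7 ≡ 3 and 31 ≡ 3 (mod 4), so (7/31) = −(31/7).
Reduce top mod 7: now compute (3/7).
Reciprocity: 3 ≡ 3 and 7 ≡ 3 (mod 4), so (3/7) = −(7/3).
Reduce top mod 3: now compute (1/3).
Reached (1/3) = 1. Collecting the sign flips along the way, the symbol is -1.

-1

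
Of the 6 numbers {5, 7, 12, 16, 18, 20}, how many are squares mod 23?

(5/23) = -1 → non-residue.
(7/23) = -1 → non-residue.
(12/23) = +1 → QR.
(16/23) = +1 → QR.
(18/23) = +1 → QR.
(20/23) = -1 → non-residue.
Total quadratic residues among the 6: 3.

3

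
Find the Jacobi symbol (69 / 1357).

Reciprocity: 69 ≡ 1 and 1357 ≡ 1 (mod 4), so (69/1357) = +(1357/69).
Reduce top mod 69: now compute (46/69).
Pull out 2: since 69 ≡ 5 (mod 8), (2/69) = -1.
Reciprocity: 23 ≡ 3 and 69 ≡ 1 (mod 4), so (23/69) = +(69/23).
Reduce top mod 23: now compute (0/23).
Top reduces to 0: gcd > 1, so the symbol is 0.

0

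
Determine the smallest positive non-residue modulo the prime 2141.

(2/2141) = −1, so 2 is the smallest positive non-residue mod 2141.

2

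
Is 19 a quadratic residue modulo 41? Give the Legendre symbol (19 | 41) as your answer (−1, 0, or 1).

Reciprocity: 19 ≡ 3 and 41 ≡ 1 (mod 4), so (19/41) = +(41/19).
Reduce top mod 19: now compute (3/19).
Reciprocity: 3 ≡ 3 and 19 ≡ 3 (mod 4), so (3/19) = −(19/3).
Reduce top mod 3: now compute (1/3).
Reached (1/3) = 1. Collecting the sign flips along the way, the symbol is -1.

-1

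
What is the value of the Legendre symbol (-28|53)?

1

Euler's criterion: (-28/53) ≡ 25^26 (mod 53).
25^2 ≡ 42 (mod 53)
25^4 ≡ 15 (mod 53)
25^8 ≡ 13 (mod 53)
25^16 ≡ 10 (mod 53)
25^26 = 25^(16+8+2) ≡ 1 (mod 53).
Result is 1, so (-28/53) = 1.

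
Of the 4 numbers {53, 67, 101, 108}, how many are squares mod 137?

1

(53/137) = -1 → non-residue.
(67/137) = -1 → non-residue.
(101/137) = +1 → QR.
(108/137) = -1 → non-residue.
Total quadratic residues among the 4: 1.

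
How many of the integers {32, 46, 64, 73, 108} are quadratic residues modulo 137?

(32/137) = +1 → QR.
(46/137) = -1 → non-residue.
(64/137) = +1 → QR.
(73/137) = +1 → QR.
(108/137) = -1 → non-residue.
Total quadratic residues among the 5: 3.

3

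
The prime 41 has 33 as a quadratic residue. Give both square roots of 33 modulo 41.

41 ≡ 1 (mod 4), so we find a root by search.
Trying successive values, 19² = 361 ≡ 33 (mod 41). The other root is 41 − 19 = 22.

19, 22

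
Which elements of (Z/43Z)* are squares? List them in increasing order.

1, 4, 6, 9, 10, 11, 13, 14, 15, 16, 17, 21, 23, 24, 25, 31, 35, 36, 38, 40, 41

Square k = 1,…,21 (k and 43−k give the same square):
1²=1, 2²=4, 3²=9, 4²=16, 5²=25, 6²=36, 7²≡6, 8²≡21, 9²≡38, 10²≡14, 11²≡35, 12²≡15, 13²≡40, 14²≡24, 15²≡10, 16²≡41, 17²≡31, 18²≡23, 19²≡17, 20²≡13, 21²≡11 (mod 43).
So the quadratic residues mod 43 are {1, 4, 6, 9, 10, 11, 13, 14, 15, 16, 17, 21, 23, 24, 25, 31, 35, 36, 38, 40, 41}.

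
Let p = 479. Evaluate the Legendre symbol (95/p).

Euler's criterion: (95/479) ≡ 95^239 (mod 479).
95^2 ≡ 403 (mod 479)
95^4 ≡ 28 (mod 479)
95^8 ≡ 305 (mod 479)
95^16 ≡ 99 (mod 479)
95^32 ≡ 221 (mod 479)
95^64 ≡ 462 (mod 479)
95^128 ≡ 289 (mod 479)
95^239 = 95^(128+64+32+8+4+2+1) ≡ 478 (mod 479).
Result is 478 ≡ −1, so (95/479) = −1.

-1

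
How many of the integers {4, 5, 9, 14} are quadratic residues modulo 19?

3

(4/19) = +1 → QR.
(5/19) = +1 → QR.
(9/19) = +1 → QR.
(14/19) = -1 → non-residue.
Total quadratic residues among the 4: 3.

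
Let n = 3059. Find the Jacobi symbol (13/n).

1

Reciprocity: 13 ≡ 1 and 3059 ≡ 3 (mod 4), so (13/3059) = +(3059/13).
Reduce top mod 13: now compute (4/13).
Pull out 2^2: since 13 ≡ 5 (mod 8), (2/13) = -1, so (2/13)^2 = +1.
Reached (1/13) = 1. Collecting the sign flips along the way, the symbol is +1.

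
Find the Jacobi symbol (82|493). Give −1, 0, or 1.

Pull out 2: since 493 ≡ 5 (mod 8), (2/493) = -1.
Reciprocity: 41 ≡ 1 and 493 ≡ 1 (mod 4), so (41/493) = +(493/41).
Reduce top mod 41: now compute (1/41).
Reached (1/41) = 1. Collecting the sign flips along the way, the symbol is -1.

-1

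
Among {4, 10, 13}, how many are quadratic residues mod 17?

2

(4/17) = +1 → QR.
(10/17) = -1 → non-residue.
(13/17) = +1 → QR.
Total quadratic residues among the 3: 2.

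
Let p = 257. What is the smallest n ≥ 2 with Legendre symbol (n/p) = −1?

3

(2/257) = +1, so 2 is a residue.
(3/257) = −1, so 3 is the smallest positive non-residue mod 257.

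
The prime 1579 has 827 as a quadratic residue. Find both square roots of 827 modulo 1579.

Since 1579 ≡ 3 (mod 4), a square root of 827 is 827^((1579+1)/4) = 827^395 mod 1579.
Repeated squaring: 827^2≡222, 827^4≡335, 827^8≡116, 827^16≡824, 827^32≡6, 827^64≡36, 827^128≡1296, 827^256≡1139 (mod 1579).
827^395 = 827^(256+128+8+2+1) ≡ 1098 (mod 1579).
Check: 1098² = 1205604 ≡ 827 (mod 1579). The two roots are 481 and 1098.

481, 1098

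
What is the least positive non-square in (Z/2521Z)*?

(2/2521) = +1, so 2 is a residue.
(3/2521) = +1, so 3 is a residue.
(4/2521) = +1, so 4 is a residue.
(5/2521) = +1, so 5 is a residue.
(6/2521) = +1, so 6 is a residue.
(7/2521) = +1, so 7 is a residue.
(8/2521) = +1, so 8 is a residue.
(9/2521) = +1, so 9 is a residue.
(10/2521) = +1, so 10 is a residue.
(11/2521) = −1, so 11 is the smallest positive non-residue mod 2521.

11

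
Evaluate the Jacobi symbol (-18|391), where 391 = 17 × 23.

First reduce: -18 ≡ 373 (mod 391).
Reciprocity: 373 ≡ 1 and 391 ≡ 3 (mod 4), so (373/391) = +(391/373).
Reduce top mod 373: now compute (18/373).
Pull out 2: since 373 ≡ 5 (mod 8), (2/373) = -1.
Reciprocity: 9 ≡ 1 and 373 ≡ 1 (mod 4), so (9/373) = +(373/9).
Reduce top mod 9: now compute (4/9).
Pull out 2^2: since 9 ≡ 1 (mod 8), (2/9) = +1, so (2/9)^2 = +1.
Reached (1/9) = 1. Collecting the sign flips along the way, the symbol is -1.

-1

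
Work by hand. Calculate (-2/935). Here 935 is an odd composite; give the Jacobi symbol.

-1

First reduce: -2 ≡ 933 (mod 935).
Reciprocity: 933 ≡ 1 and 935 ≡ 3 (mod 4), so (933/935) = +(935/933).
Reduce top mod 933: now compute (2/933).
Pull out 2: since 933 ≡ 5 (mod 8), (2/933) = -1.
Reached (1/933) = 1. Collecting the sign flips along the way, the symbol is -1.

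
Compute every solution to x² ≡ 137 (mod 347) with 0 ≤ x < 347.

22, 325

Since 347 ≡ 3 (mod 4), a square root of 137 is 137^((347+1)/4) = 137^87 mod 347.
Repeated squaring: 137^2≡31, 137^4≡267, 137^8≡154, 137^16≡120, 137^32≡173, 137^64≡87 (mod 347).
137^87 = 137^(64+16+4+2+1) ≡ 325 (mod 347).
Check: 325² = 105625 ≡ 137 (mod 347). The two roots are 22 and 325.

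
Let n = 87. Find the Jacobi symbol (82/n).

Pull out 2: since 87 ≡ 7 (mod 8), (2/87) = +1.
Reciprocity: 41 ≡ 1 and 87 ≡ 3 (mod 4), so (41/87) = +(87/41).
Reduce top mod 41: now compute (5/41).
Reciprocity: 5 ≡ 1 and 41 ≡ 1 (mod 4), so (5/41) = +(41/5).
Reduce top mod 5: now compute (1/5).
Reached (1/5) = 1. Collecting the sign flips along the way, the symbol is +1.

1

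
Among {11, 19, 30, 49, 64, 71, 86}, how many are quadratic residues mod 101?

(11/101) = -1 → non-residue.
(19/101) = +1 → QR.
(30/101) = +1 → QR.
(49/101) = +1 → QR.
(64/101) = +1 → QR.
(71/101) = +1 → QR.
(86/101) = -1 → non-residue.
Total quadratic residues among the 7: 5.

5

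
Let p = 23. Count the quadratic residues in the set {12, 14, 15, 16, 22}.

(12/23) = +1 → QR.
(14/23) = -1 → non-residue.
(15/23) = -1 → non-residue.
(16/23) = +1 → QR.
(22/23) = -1 → non-residue.
Total quadratic residues among the 5: 2.

2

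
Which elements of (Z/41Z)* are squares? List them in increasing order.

Square k = 1,…,20 (k and 41−k give the same square):
1²=1, 2²=4, 3²=9, 4²=16, 5²=25, 6²=36, 7²≡8, 8²≡23, 9²≡40, 10²≡18, 11²≡39, 12²≡21, 13²≡5, 14²≡32, 15²≡20, 16²≡10, 17²≡2, 18²≡37, 19²≡33, 20²≡31 (mod 41).
So the quadratic residues mod 41 are {1, 2, 4, 5, 8, 9, 10, 16, 18, 20, 21, 23, 25, 31, 32, 33, 36, 37, 39, 40}.

1,2,4,5,8,9,10,16,18,20,21,23,25,31,32,33,36,37,39,40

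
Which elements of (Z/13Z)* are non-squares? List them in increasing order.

2 5 6 7 8 11

Square k = 1,…,6 (k and 13−k give the same square):
1²=1, 2²=4, 3²=9, 4²≡3, 5²≡12, 6²≡10 (mod 13).
The residues are {1, 3, 4, 9, 10, 12}; the non-residues are the remaining 6 nonzero classes.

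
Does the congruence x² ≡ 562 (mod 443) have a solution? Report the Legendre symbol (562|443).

First reduce: 562 ≡ 119 (mod 443).
Reciprocity: 119 ≡ 3 and 443 ≡ 3 (mod 4), so (119/443) = −(443/119).
Reduce top mod 119: now compute (86/119).
Pull out 2: since 119 ≡ 7 (mod 8), (2/119) = +1.
Reciprocity: 43 ≡ 3 and 119 ≡ 3 (mod 4), so (43/119) = −(119/43).
Reduce top mod 43: now compute (33/43).
Reciprocity: 33 ≡ 1 and 43 ≡ 3 (mod 4), so (33/43) = +(43/33).
Reduce top mod 33: now compute (10/33).
Pull out 2: since 33 ≡ 1 (mod 8), (2/33) = +1.
Reciprocity: 5 ≡ 1 and 33 ≡ 1 (mod 4), so (5/33) = +(33/5).
Reduce top mod 5: now compute (3/5).
Reciprocity: 3 ≡ 3 and 5 ≡ 1 (mod 4), so (3/5) = +(5/3).
Reduce top mod 3: now compute (2/3).
Pull out 2: since 3 ≡ 3 (mod 8), (2/3) = -1.
Reached (1/3) = 1. Collecting the sign flips along the way, the symbol is -1.

-1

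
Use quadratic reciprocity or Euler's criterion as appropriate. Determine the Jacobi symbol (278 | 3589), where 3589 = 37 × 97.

1

Pull out 2: since 3589 ≡ 5 (mod 8), (2/3589) = -1.
Reciprocity: 139 ≡ 3 and 3589 ≡ 1 (mod 4), so (139/3589) = +(3589/139).
Reduce top mod 139: now compute (114/139).
Pull out 2: since 139 ≡ 3 (mod 8), (2/139) = -1.
Reciprocity: 57 ≡ 1 and 139 ≡ 3 (mod 4), so (57/139) = +(139/57).
Reduce top mod 57: now compute (25/57).
Reciprocity: 25 ≡ 1 and 57 ≡ 1 (mod 4), so (25/57) = +(57/25).
Reduce top mod 25: now compute (7/25).
Reciprocity: 7 ≡ 3 and 25 ≡ 1 (mod 4), so (7/25) = +(25/7).
Reduce top mod 7: now compute (4/7).
Pull out 2^2: since 7 ≡ 7 (mod 8), (2/7) = +1, so (2/7)^2 = +1.
Reached (1/7) = 1. Collecting the sign flips along the way, the symbol is +1.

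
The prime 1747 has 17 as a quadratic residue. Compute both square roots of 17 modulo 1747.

42, 1705

Since 1747 ≡ 3 (mod 4), a square root of 17 is 17^((1747+1)/4) = 17^437 mod 1747.
Repeated squaring: 17^2≡289, 17^4≡1412, 17^8≡417, 17^16≡936, 17^32≡849, 17^64≡1037, 17^128≡964, 17^256≡1639 (mod 1747).
17^437 = 17^(256+128+32+16+4+1) ≡ 1705 (mod 1747).
Check: 1705² = 2907025 ≡ 17 (mod 1747). The two roots are 42 and 1705.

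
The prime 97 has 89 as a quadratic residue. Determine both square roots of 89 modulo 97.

34, 63

97 ≡ 1 (mod 4), so we find a root by search.
Trying successive values, 34² = 1156 ≡ 89 (mod 97). The other root is 97 − 34 = 63.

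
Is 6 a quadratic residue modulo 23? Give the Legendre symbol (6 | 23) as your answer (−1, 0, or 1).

1

Pull out 2: since 23 ≡ 7 (mod 8), (2/23) = +1.
Reciprocity: 3 ≡ 3 and 23 ≡ 3 (mod 4), so (3/23) = −(23/3).
Reduce top mod 3: now compute (2/3).
Pull out 2: since 3 ≡ 3 (mod 8), (2/3) = -1.
Reached (1/3) = 1. Collecting the sign flips along the way, the symbol is +1.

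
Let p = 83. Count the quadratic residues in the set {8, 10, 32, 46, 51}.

(8/83) = -1 → non-residue.
(10/83) = +1 → QR.
(32/83) = -1 → non-residue.
(46/83) = -1 → non-residue.
(51/83) = +1 → QR.
Total quadratic residues among the 5: 2.

2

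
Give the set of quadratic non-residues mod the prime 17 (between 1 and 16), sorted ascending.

Square k = 1,…,8 (k and 17−k give the same square):
1²=1, 2²=4, 3²=9, 4²=16, 5²≡8, 6²≡2, 7²≡15, 8²≡13 (mod 17).
The residues are {1, 2, 4, 8, 9, 13, 15, 16}; the non-residues are the remaining 8 nonzero classes.

3,5,6,7,10,11,12,14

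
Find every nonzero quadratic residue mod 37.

1, 3, 4, 7, 9, 10, 11, 12, 16, 21, 25, 26, 27, 28, 30, 33, 34, 36

Square k = 1,…,18 (k and 37−k give the same square):
1²=1, 2²=4, 3²=9, 4²=16, 5²=25, 6²=36, 7²≡12, 8²≡27, 9²≡7, 10²≡26, 11²≡10, 12²≡33, 13²≡21, 14²≡11, 15²≡3, 16²≡34, 17²≡30, 18²≡28 (mod 37).
So the quadratic residues mod 37 are {1, 3, 4, 7, 9, 10, 11, 12, 16, 21, 25, 26, 27, 28, 30, 33, 34, 36}.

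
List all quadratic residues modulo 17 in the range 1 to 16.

1 2 4 8 9 13 15 16

Square k = 1,…,8 (k and 17−k give the same square):
1²=1, 2²=4, 3²=9, 4²=16, 5²≡8, 6²≡2, 7²≡15, 8²≡13 (mod 17).
So the quadratic residues mod 17 are {1, 2, 4, 8, 9, 13, 15, 16}.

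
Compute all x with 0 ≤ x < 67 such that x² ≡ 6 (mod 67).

Since 67 ≡ 3 (mod 4), a square root of 6 is 6^((67+1)/4) = 6^17 mod 67.
Repeated squaring: 6^2≡36, 6^4≡23, 6^8≡60, 6^16≡49 (mod 67).
6^17 = 6^(16+1) ≡ 26 (mod 67).
Check: 26² = 676 ≡ 6 (mod 67). The two roots are 26 and 41.

26, 41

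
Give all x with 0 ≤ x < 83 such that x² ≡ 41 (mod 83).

37, 46

Since 83 ≡ 3 (mod 4), a square root of 41 is 41^((83+1)/4) = 41^21 mod 83.
Repeated squaring: 41^2≡21, 41^4≡26, 41^8≡12, 41^16≡61 (mod 83).
41^21 = 41^(16+4+1) ≡ 37 (mod 83).
Check: 37² = 1369 ≡ 41 (mod 83). The two roots are 37 and 46.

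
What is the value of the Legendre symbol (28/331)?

-1

Pull out 2^2: since 331 ≡ 3 (mod 8), (2/331) = -1, so (2/331)^2 = +1.
Reciprocity: 7 ≡ 3 and 331 ≡ 3 (mod 4), so (7/331) = −(331/7).
Reduce top mod 7: now compute (2/7).
Pull out 2: since 7 ≡ 7 (mod 8), (2/7) = +1.
Reached (1/7) = 1. Collecting the sign flips along the way, the symbol is -1.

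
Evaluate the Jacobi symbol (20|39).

Pull out 2^2: since 39 ≡ 7 (mod 8), (2/39) = +1, so (2/39)^2 = +1.
Reciprocity: 5 ≡ 1 and 39 ≡ 3 (mod 4), so (5/39) = +(39/5).
Reduce top mod 5: now compute (4/5).
Pull out 2^2: since 5 ≡ 5 (mod 8), (2/5) = -1, so (2/5)^2 = +1.
Reached (1/5) = 1. Collecting the sign flips along the way, the symbol is +1.

1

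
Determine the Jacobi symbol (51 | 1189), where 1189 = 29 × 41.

Reciprocity: 51 ≡ 3 and 1189 ≡ 1 (mod 4), so (51/1189) = +(1189/51).
Reduce top mod 51: now compute (16/51).
Pull out 2^4: since 51 ≡ 3 (mod 8), (2/51) = -1, so (2/51)^4 = +1.
Reached (1/51) = 1. Collecting the sign flips along the way, the symbol is +1.

1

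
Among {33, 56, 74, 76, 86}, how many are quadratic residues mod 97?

2

(33/97) = +1 → QR.
(56/97) = -1 → non-residue.
(74/97) = -1 → non-residue.
(76/97) = -1 → non-residue.
(86/97) = +1 → QR.
Total quadratic residues among the 5: 2.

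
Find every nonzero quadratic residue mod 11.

Square k = 1,…,5 (k and 11−k give the same square):
1²=1, 2²=4, 3²=9, 4²≡5, 5²≡3 (mod 11).
So the quadratic residues mod 11 are {1, 3, 4, 5, 9}.

1,3,4,5,9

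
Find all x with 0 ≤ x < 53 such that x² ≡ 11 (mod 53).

53 ≡ 1 (mod 4), so we find a root by search.
Trying successive values, 8² = 64 ≡ 11 (mod 53). The other root is 53 − 8 = 45.

8, 45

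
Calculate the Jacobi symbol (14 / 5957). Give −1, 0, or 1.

0

Pull out 2: since 5957 ≡ 5 (mod 8), (2/5957) = -1.
Reciprocity: 7 ≡ 3 and 5957 ≡ 1 (mod 4), so (7/5957) = +(5957/7).
Reduce top mod 7: now compute (0/7).
Top reduces to 0: gcd > 1, so the symbol is 0.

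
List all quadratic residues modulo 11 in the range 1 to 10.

1,3,4,5,9

Square k = 1,…,5 (k and 11−k give the same square):
1²=1, 2²=4, 3²=9, 4²≡5, 5²≡3 (mod 11).
So the quadratic residues mod 11 are {1, 3, 4, 5, 9}.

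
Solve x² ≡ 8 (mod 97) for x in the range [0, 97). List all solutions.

97 ≡ 1 (mod 4), so we find a root by search.
Trying successive values, 28² = 784 ≡ 8 (mod 97). The other root is 97 − 28 = 69.

28, 69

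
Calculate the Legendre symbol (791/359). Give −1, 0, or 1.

1

First reduce: 791 ≡ 73 (mod 359).
Reciprocity: 73 ≡ 1 and 359 ≡ 3 (mod 4), so (73/359) = +(359/73).
Reduce top mod 73: now compute (67/73).
Reciprocity: 67 ≡ 3 and 73 ≡ 1 (mod 4), so (67/73) = +(73/67).
Reduce top mod 67: now compute (6/67).
Pull out 2: since 67 ≡ 3 (mod 8), (2/67) = -1.
Reciprocity: 3 ≡ 3 and 67 ≡ 3 (mod 4), so (3/67) = −(67/3).
Reduce top mod 3: now compute (1/3).
Reached (1/3) = 1. Collecting the sign flips along the way, the symbol is +1.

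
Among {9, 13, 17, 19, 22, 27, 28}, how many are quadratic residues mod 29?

4

(9/29) = +1 → QR.
(13/29) = +1 → QR.
(17/29) = -1 → non-residue.
(19/29) = -1 → non-residue.
(22/29) = +1 → QR.
(27/29) = -1 → non-residue.
(28/29) = +1 → QR.
Total quadratic residues among the 7: 4.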